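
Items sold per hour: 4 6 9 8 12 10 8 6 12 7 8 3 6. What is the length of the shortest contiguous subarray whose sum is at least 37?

Extend right; whenever the sum reaches 37, record the length and shrink from the left:
add 4: running sum 4 < 37
add 6: running sum 10 < 37
add 9: running sum 19 < 37
add 8: running sum 27 < 37
end 4: [4, 6, 9, 8, 12] sum 39, len 5
end 5: [9, 8, 12, 10] sum 39, len 4
end 6: [8, 12, 10, 8] sum 38, len 4
end 7: [8, 12, 10, 8, 6] sum 44, len 5
end 8: [12, 10, 8, 6, 12] sum 48, len 5
end 9: [10, 8, 6, 12, 7] sum 43, len 5
end 10: [8, 6, 12, 7, 8] sum 41, len 5
end 11: [8, 6, 12, 7, 8, 3] sum 44, len 6
end 12: [6, 12, 7, 8, 3, 6] sum 42, len 6
Shortest qualifying length: 4.

4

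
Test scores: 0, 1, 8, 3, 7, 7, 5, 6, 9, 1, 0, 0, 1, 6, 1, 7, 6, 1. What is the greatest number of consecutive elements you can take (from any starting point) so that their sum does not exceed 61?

15

add 0: [0] sum 0, len 1
add 1: [0, 1] sum 1, len 2
add 8: [0, 1, 8] sum 9, len 3
add 3: [0, 1, 8, 3] sum 12, len 4
add 7: [0, 1, 8, 3, 7] sum 19, len 5
add 7: [0, 1, 8, 3, 7, 7] sum 26, len 6
add 5: [0, 1, 8, 3, 7, 7, 5] sum 31, len 7
add 6: [0, 1, 8, 3, 7, 7, 5, 6] sum 37, len 8
add 9: [0, 1, 8, 3, 7, 7, 5, 6, 9] sum 46, len 9
add 1: [0, 1, 8, 3, 7, 7, 5, 6, 9, 1] sum 47, len 10
add 0: [0, 1, 8, 3, 7, 7, 5, 6, 9, 1, 0] sum 47, len 11
add 0: [0, 1, 8, 3, 7, 7, 5, 6, 9, 1, 0, 0] sum 47, len 12
add 1: [0, 1, 8, 3, 7, 7, 5, 6, 9, 1, 0, 0, 1] sum 48, len 13
add 6: [0, 1, 8, 3, 7, 7, 5, 6, 9, 1, 0, 0, 1, 6] sum 54, len 14
add 1: [0, 1, 8, 3, 7, 7, 5, 6, 9, 1, 0, 0, 1, 6, 1] sum 55, len 15
add 7: [8, 3, 7, 7, 5, 6, 9, 1, 0, 0, 1, 6, 1, 7] sum 61, len 14
add 6: [3, 7, 7, 5, 6, 9, 1, 0, 0, 1, 6, 1, 7, 6] sum 59, len 14
add 1: [3, 7, 7, 5, 6, 9, 1, 0, 0, 1, 6, 1, 7, 6, 1] sum 60, len 15
Longest length seen: 15.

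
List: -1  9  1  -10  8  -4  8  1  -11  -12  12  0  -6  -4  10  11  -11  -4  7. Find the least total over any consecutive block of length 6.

Window sums for each of the 14 positions:
(-1, 9, 1, -10, 8, -4) → sum 3
(9, 1, -10, 8, -4, 8) → sum 12
(1, -10, 8, -4, 8, 1) → sum 4
(-10, 8, -4, 8, 1, -11) → sum -8
(8, -4, 8, 1, -11, -12) → sum -10
(-4, 8, 1, -11, -12, 12) → sum -6
(8, 1, -11, -12, 12, 0) → sum -2
(1, -11, -12, 12, 0, -6) → sum -16
(-11, -12, 12, 0, -6, -4) → sum -21
(-12, 12, 0, -6, -4, 10) → sum 0
(12, 0, -6, -4, 10, 11) → sum 23
(0, -6, -4, 10, 11, -11) → sum 0
(-6, -4, 10, 11, -11, -4) → sum -4
(-4, 10, 11, -11, -4, 7) → sum 9
Least of these is -21.

-21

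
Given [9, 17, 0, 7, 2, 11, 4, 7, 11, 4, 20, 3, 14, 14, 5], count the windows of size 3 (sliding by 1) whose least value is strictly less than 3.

5

[9, 17, 0] → min 0  < 3 ✓
[17, 0, 7] → min 0  < 3 ✓
[0, 7, 2] → min 0  < 3 ✓
[7, 2, 11] → min 2  < 3 ✓
[2, 11, 4] → min 2  < 3 ✓
[11, 4, 7] → min 4
[4, 7, 11] → min 4
[7, 11, 4] → min 4
[11, 4, 20] → min 4
[4, 20, 3] → min 3
[20, 3, 14] → min 3
[3, 14, 14] → min 3
[14, 14, 5] → min 5
5 windows satisfy the condition.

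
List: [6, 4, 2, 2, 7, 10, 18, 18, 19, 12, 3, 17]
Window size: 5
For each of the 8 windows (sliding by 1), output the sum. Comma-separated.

21, 25, 39, 55, 72, 77, 70, 69

6 4 2 2 7 → sum 21
4 2 2 7 10 → sum 25
2 2 7 10 18 → sum 39
2 7 10 18 18 → sum 55
7 10 18 18 19 → sum 72
10 18 18 19 12 → sum 77
18 18 19 12 3 → sum 70
18 19 12 3 17 → sum 69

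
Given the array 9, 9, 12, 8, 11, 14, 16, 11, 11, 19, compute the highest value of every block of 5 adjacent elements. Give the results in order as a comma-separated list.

9 9 12 8 11 → max 12
9 12 8 11 14 → max 14
12 8 11 14 16 → max 16
8 11 14 16 11 → max 16
11 14 16 11 11 → max 16
14 16 11 11 19 → max 19

12, 14, 16, 16, 16, 19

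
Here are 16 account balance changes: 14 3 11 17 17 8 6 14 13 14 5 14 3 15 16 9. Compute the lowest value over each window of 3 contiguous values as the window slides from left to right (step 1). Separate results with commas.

Sliding a size-3 window across the 16 values:
[14, 3, 11] → min 3
[3, 11, 17] → min 3
[11, 17, 17] → min 11
[17, 17, 8] → min 8
[17, 8, 6] → min 6
[8, 6, 14] → min 6
[6, 14, 13] → min 6
[14, 13, 14] → min 13
[13, 14, 5] → min 5
[14, 5, 14] → min 5
[5, 14, 3] → min 3
[14, 3, 15] → min 3
[3, 15, 16] → min 3
[15, 16, 9] → min 9

3, 3, 11, 8, 6, 6, 6, 13, 5, 5, 3, 3, 3, 9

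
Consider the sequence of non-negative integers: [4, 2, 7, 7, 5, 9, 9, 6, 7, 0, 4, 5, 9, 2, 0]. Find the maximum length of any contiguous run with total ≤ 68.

12

Extend to the right; shrink from the left whenever the sum exceeds 68:
add 4: [4] sum 4, len 1
add 2: [4, 2] sum 6, len 2
add 7: [4, 2, 7] sum 13, len 3
add 7: [4, 2, 7, 7] sum 20, len 4
add 5: [4, 2, 7, 7, 5] sum 25, len 5
add 9: [4, 2, 7, 7, 5, 9] sum 34, len 6
add 9: [4, 2, 7, 7, 5, 9, 9] sum 43, len 7
add 6: [4, 2, 7, 7, 5, 9, 9, 6] sum 49, len 8
add 7: [4, 2, 7, 7, 5, 9, 9, 6, 7] sum 56, len 9
add 0: [4, 2, 7, 7, 5, 9, 9, 6, 7, 0] sum 56, len 10
add 4: [4, 2, 7, 7, 5, 9, 9, 6, 7, 0, 4] sum 60, len 11
add 5: [4, 2, 7, 7, 5, 9, 9, 6, 7, 0, 4, 5] sum 65, len 12
add 9: [7, 7, 5, 9, 9, 6, 7, 0, 4, 5, 9] sum 68, len 11
add 2: [7, 5, 9, 9, 6, 7, 0, 4, 5, 9, 2] sum 63, len 11
add 0: [7, 5, 9, 9, 6, 7, 0, 4, 5, 9, 2, 0] sum 63, len 12
Longest length seen: 12.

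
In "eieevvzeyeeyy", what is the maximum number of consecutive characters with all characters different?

[e] len 1
[e, i] len 2
[i, e] len 2
[e] len 1
[e, v] len 2
[v] len 1
[v, z] len 2
[v, z, e] len 3
[v, z, e, y] len 4
[y, e] len 2
[e] len 1
[e, y] len 2
[y] len 1
Longest all-distinct length: 4.

4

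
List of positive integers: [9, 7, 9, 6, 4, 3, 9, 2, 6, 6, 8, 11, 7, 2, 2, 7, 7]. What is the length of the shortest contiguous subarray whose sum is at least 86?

13

add 9: running sum 9 < 86
add 7: running sum 16 < 86
add 9: running sum 25 < 86
add 6: running sum 31 < 86
add 4: running sum 35 < 86
add 3: running sum 38 < 86
add 9: running sum 47 < 86
add 2: running sum 49 < 86
add 6: running sum 55 < 86
add 6: running sum 61 < 86
add 8: running sum 69 < 86
add 11: running sum 80 < 86
end 12: [9, 7, 9, 6, 4, 3, 9, 2, 6, 6, 8, 11, 7] sum 87, len 13
end 13: [9, 7, 9, 6, 4, 3, 9, 2, 6, 6, 8, 11, 7, 2] sum 89, len 14
end 14: [9, 7, 9, 6, 4, 3, 9, 2, 6, 6, 8, 11, 7, 2, 2] sum 91, len 15
end 15: [7, 9, 6, 4, 3, 9, 2, 6, 6, 8, 11, 7, 2, 2, 7] sum 89, len 15
end 16: [9, 6, 4, 3, 9, 2, 6, 6, 8, 11, 7, 2, 2, 7, 7] sum 89, len 15
Shortest qualifying length: 13.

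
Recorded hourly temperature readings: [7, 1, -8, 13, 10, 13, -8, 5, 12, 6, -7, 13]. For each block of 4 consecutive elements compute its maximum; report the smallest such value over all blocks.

[7, 1, -8, 13] → max 13
[1, -8, 13, 10] → max 13
[-8, 13, 10, 13] → max 13
[13, 10, 13, -8] → max 13
[10, 13, -8, 5] → max 13
[13, -8, 5, 12] → max 13
[-8, 5, 12, 6] → max 12
[5, 12, 6, -7] → max 12
[12, 6, -7, 13] → max 13
Smallest of these is 12.

12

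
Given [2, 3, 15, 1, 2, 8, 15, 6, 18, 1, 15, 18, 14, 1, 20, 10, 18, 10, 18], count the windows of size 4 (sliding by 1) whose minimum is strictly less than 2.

(2, 3, 15, 1) → min 1  < 2 ✓
(3, 15, 1, 2) → min 1  < 2 ✓
(15, 1, 2, 8) → min 1  < 2 ✓
(1, 2, 8, 15) → min 1  < 2 ✓
(2, 8, 15, 6) → min 2
(8, 15, 6, 18) → min 6
(15, 6, 18, 1) → min 1  < 2 ✓
(6, 18, 1, 15) → min 1  < 2 ✓
(18, 1, 15, 18) → min 1  < 2 ✓
(1, 15, 18, 14) → min 1  < 2 ✓
(15, 18, 14, 1) → min 1  < 2 ✓
(18, 14, 1, 20) → min 1  < 2 ✓
(14, 1, 20, 10) → min 1  < 2 ✓
(1, 20, 10, 18) → min 1  < 2 ✓
(20, 10, 18, 10) → min 10
(10, 18, 10, 18) → min 10
12 windows satisfy the condition.

12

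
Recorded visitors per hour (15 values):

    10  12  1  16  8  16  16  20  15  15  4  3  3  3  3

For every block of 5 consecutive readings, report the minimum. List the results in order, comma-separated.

1, 1, 1, 8, 8, 15, 4, 3, 3, 3, 3

Sliding a size-5 window across the 15 values:
10 12 1 16 8 → min 1
12 1 16 8 16 → min 1
1 16 8 16 16 → min 1
16 8 16 16 20 → min 8
8 16 16 20 15 → min 8
16 16 20 15 15 → min 15
16 20 15 15 4 → min 4
20 15 15 4 3 → min 3
15 15 4 3 3 → min 3
15 4 3 3 3 → min 3
4 3 3 3 3 → min 3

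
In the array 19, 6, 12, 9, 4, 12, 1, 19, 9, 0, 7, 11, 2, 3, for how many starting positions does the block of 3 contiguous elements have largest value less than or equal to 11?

(19, 6, 12) → max 19
(6, 12, 9) → max 12
(12, 9, 4) → max 12
(9, 4, 12) → max 12
(4, 12, 1) → max 12
(12, 1, 19) → max 19
(1, 19, 9) → max 19
(19, 9, 0) → max 19
(9, 0, 7) → max 9  ≤ 11 ✓
(0, 7, 11) → max 11  ≤ 11 ✓
(7, 11, 2) → max 11  ≤ 11 ✓
(11, 2, 3) → max 11  ≤ 11 ✓
4 windows satisfy the condition.

4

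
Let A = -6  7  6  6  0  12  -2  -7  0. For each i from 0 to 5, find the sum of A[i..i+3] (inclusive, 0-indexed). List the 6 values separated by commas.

13, 19, 24, 16, 3, 3

Sliding a size-4 window across the 9 values:
[-6, 7, 6, 6] → sum 13
[7, 6, 6, 0] → sum 19
[6, 6, 0, 12] → sum 24
[6, 0, 12, -2] → sum 16
[0, 12, -2, -7] → sum 3
[12, -2, -7, 0] → sum 3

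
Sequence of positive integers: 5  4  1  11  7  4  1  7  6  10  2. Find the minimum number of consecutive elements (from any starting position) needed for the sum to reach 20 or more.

add 5: running sum 5 < 20
add 4: running sum 9 < 20
add 1: running sum 10 < 20
end 3: [5, 4, 1, 11] sum 21, len 4
end 4: [4, 1, 11, 7] sum 23, len 4
end 5: [11, 7, 4] sum 22, len 3
end 6: [11, 7, 4, 1] sum 23, len 4
end 7: [11, 7, 4, 1, 7] sum 30, len 5
end 8: [7, 4, 1, 7, 6] sum 25, len 5
end 9: [7, 6, 10] sum 23, len 3
end 10: [7, 6, 10, 2] sum 25, len 4
Shortest qualifying length: 3.

3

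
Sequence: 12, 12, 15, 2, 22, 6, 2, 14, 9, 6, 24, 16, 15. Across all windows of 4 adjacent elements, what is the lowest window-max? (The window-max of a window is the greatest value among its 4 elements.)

14

(12, 12, 15, 2) → max 15
(12, 15, 2, 22) → max 22
(15, 2, 22, 6) → max 22
(2, 22, 6, 2) → max 22
(22, 6, 2, 14) → max 22
(6, 2, 14, 9) → max 14
(2, 14, 9, 6) → max 14
(14, 9, 6, 24) → max 24
(9, 6, 24, 16) → max 24
(6, 24, 16, 15) → max 24
Lowest of these is 14.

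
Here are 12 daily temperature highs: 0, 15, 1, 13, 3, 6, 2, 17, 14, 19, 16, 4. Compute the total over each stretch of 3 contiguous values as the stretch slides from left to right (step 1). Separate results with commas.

16, 29, 17, 22, 11, 25, 33, 50, 49, 39

(0, 15, 1) → sum 16
(15, 1, 13) → sum 29
(1, 13, 3) → sum 17
(13, 3, 6) → sum 22
(3, 6, 2) → sum 11
(6, 2, 17) → sum 25
(2, 17, 14) → sum 33
(17, 14, 19) → sum 50
(14, 19, 16) → sum 49
(19, 16, 4) → sum 39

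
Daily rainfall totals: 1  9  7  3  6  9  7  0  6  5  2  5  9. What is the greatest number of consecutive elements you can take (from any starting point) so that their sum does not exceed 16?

4

Extend to the right; shrink from the left whenever the sum exceeds 16:
add 1: [1] sum 1, len 1
add 9: [1, 9] sum 10, len 2
add 7: [9, 7] sum 16, len 2
add 3: [7, 3] sum 10, len 2
add 6: [7, 3, 6] sum 16, len 3
add 9: [6, 9] sum 15, len 2
add 7: [9, 7] sum 16, len 2
add 0: [9, 7, 0] sum 16, len 3
add 6: [7, 0, 6] sum 13, len 3
add 5: [0, 6, 5] sum 11, len 3
add 2: [0, 6, 5, 2] sum 13, len 4
add 5: [5, 2, 5] sum 12, len 3
add 9: [2, 5, 9] sum 16, len 3
Longest length seen: 4.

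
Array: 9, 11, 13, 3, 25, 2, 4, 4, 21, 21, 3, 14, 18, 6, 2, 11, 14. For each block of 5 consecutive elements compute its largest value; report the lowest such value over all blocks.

Each size-5 window and its max:
[9, 11, 13, 3, 25] → max 25
[11, 13, 3, 25, 2] → max 25
[13, 3, 25, 2, 4] → max 25
[3, 25, 2, 4, 4] → max 25
[25, 2, 4, 4, 21] → max 25
[2, 4, 4, 21, 21] → max 21
[4, 4, 21, 21, 3] → max 21
[4, 21, 21, 3, 14] → max 21
[21, 21, 3, 14, 18] → max 21
[21, 3, 14, 18, 6] → max 21
[3, 14, 18, 6, 2] → max 18
[14, 18, 6, 2, 11] → max 18
[18, 6, 2, 11, 14] → max 18
Lowest of these is 18.

18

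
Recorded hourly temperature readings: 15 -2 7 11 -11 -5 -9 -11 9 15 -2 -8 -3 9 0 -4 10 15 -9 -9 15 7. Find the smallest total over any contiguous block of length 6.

-18

(15, -2, 7, 11, -11, -5) → sum 15
(-2, 7, 11, -11, -5, -9) → sum -9
(7, 11, -11, -5, -9, -11) → sum -18
(11, -11, -5, -9, -11, 9) → sum -16
(-11, -5, -9, -11, 9, 15) → sum -12
(-5, -9, -11, 9, 15, -2) → sum -3
(-9, -11, 9, 15, -2, -8) → sum -6
(-11, 9, 15, -2, -8, -3) → sum 0
(9, 15, -2, -8, -3, 9) → sum 20
(15, -2, -8, -3, 9, 0) → sum 11
(-2, -8, -3, 9, 0, -4) → sum -8
(-8, -3, 9, 0, -4, 10) → sum 4
(-3, 9, 0, -4, 10, 15) → sum 27
(9, 0, -4, 10, 15, -9) → sum 21
(0, -4, 10, 15, -9, -9) → sum 3
(-4, 10, 15, -9, -9, 15) → sum 18
(10, 15, -9, -9, 15, 7) → sum 29
Smallest of these is -18.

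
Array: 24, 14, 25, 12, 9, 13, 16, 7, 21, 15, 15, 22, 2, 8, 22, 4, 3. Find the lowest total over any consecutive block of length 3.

29

Each size-3 window and its sum:
(24, 14, 25) → sum 63
(14, 25, 12) → sum 51
(25, 12, 9) → sum 46
(12, 9, 13) → sum 34
(9, 13, 16) → sum 38
(13, 16, 7) → sum 36
(16, 7, 21) → sum 44
(7, 21, 15) → sum 43
(21, 15, 15) → sum 51
(15, 15, 22) → sum 52
(15, 22, 2) → sum 39
(22, 2, 8) → sum 32
(2, 8, 22) → sum 32
(8, 22, 4) → sum 34
(22, 4, 3) → sum 29
Lowest of these is 29.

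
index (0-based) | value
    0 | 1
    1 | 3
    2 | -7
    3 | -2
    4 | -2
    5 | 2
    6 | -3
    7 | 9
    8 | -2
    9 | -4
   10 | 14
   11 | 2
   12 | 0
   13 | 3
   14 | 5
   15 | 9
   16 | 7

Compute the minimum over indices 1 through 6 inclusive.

Elements at indices 1..6: 3, -7, -2, -2, 2, -3
min(3, -7, -2, -2, 2, -3) = -7

-7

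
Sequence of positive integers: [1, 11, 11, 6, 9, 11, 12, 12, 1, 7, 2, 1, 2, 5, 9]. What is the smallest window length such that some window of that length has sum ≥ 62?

7

add 1: running sum 1 < 62
add 11: running sum 12 < 62
add 11: running sum 23 < 62
add 6: running sum 29 < 62
add 9: running sum 38 < 62
add 11: running sum 49 < 62
add 12: running sum 61 < 62
end 7: [11, 11, 6, 9, 11, 12, 12] sum 72, len 7
end 8: [11, 6, 9, 11, 12, 12, 1] sum 62, len 7
end 9: [11, 6, 9, 11, 12, 12, 1, 7] sum 69, len 8
end 10: [11, 6, 9, 11, 12, 12, 1, 7, 2] sum 71, len 9
end 11: [11, 6, 9, 11, 12, 12, 1, 7, 2, 1] sum 72, len 10
end 12: [6, 9, 11, 12, 12, 1, 7, 2, 1, 2] sum 63, len 10
end 13: [9, 11, 12, 12, 1, 7, 2, 1, 2, 5] sum 62, len 10
end 14: [11, 12, 12, 1, 7, 2, 1, 2, 5, 9] sum 62, len 10
Shortest qualifying length: 7.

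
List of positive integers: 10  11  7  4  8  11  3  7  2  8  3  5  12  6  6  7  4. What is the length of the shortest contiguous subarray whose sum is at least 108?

add 10: running sum 10 < 108
add 11: running sum 21 < 108
add 7: running sum 28 < 108
add 4: running sum 32 < 108
add 8: running sum 40 < 108
add 11: running sum 51 < 108
add 3: running sum 54 < 108
add 7: running sum 61 < 108
add 2: running sum 63 < 108
add 8: running sum 71 < 108
add 3: running sum 74 < 108
add 5: running sum 79 < 108
add 12: running sum 91 < 108
add 6: running sum 97 < 108
add 6: running sum 103 < 108
end 15: [10, 11, 7, 4, 8, 11, 3, 7, 2, 8, 3, 5, 12, 6, 6, 7] sum 110, len 16
end 16: [10, 11, 7, 4, 8, 11, 3, 7, 2, 8, 3, 5, 12, 6, 6, 7, 4] sum 114, len 17
Shortest qualifying length: 16.

16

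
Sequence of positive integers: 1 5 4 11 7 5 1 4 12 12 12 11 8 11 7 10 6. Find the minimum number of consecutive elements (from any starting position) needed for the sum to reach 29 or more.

3

add 1: running sum 1 < 29
add 5: running sum 6 < 29
add 4: running sum 10 < 29
add 11: running sum 21 < 29
add 7: running sum 28 < 29
add 5: shortest ending here [5, 4, 11, 7, 5] sum 32, len 5
add 1: shortest ending here [5, 4, 11, 7, 5, 1] sum 33, len 6
add 4: shortest ending here [4, 11, 7, 5, 1, 4] sum 32, len 6
add 12: shortest ending here [7, 5, 1, 4, 12] sum 29, len 5
add 12: shortest ending here [1, 4, 12, 12] sum 29, len 4
add 12: shortest ending here [12, 12, 12] sum 36, len 3
add 11: shortest ending here [12, 12, 11] sum 35, len 3
add 8: shortest ending here [12, 11, 8] sum 31, len 3
add 11: shortest ending here [11, 8, 11] sum 30, len 3
add 7: shortest ending here [11, 8, 11, 7] sum 37, len 4
add 10: shortest ending here [8, 11, 7, 10] sum 36, len 4
add 6: shortest ending here [11, 7, 10, 6] sum 34, len 4
Shortest qualifying length: 3.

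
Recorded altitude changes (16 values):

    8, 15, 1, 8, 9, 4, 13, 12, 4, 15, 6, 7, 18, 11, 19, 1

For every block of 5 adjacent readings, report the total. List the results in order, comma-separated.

41, 37, 35, 46, 42, 48, 50, 44, 50, 57, 61, 56

Sliding a size-5 window across the 16 values:
8 15 1 8 9 → sum 41
15 1 8 9 4 → sum 37
1 8 9 4 13 → sum 35
8 9 4 13 12 → sum 46
9 4 13 12 4 → sum 42
4 13 12 4 15 → sum 48
13 12 4 15 6 → sum 50
12 4 15 6 7 → sum 44
4 15 6 7 18 → sum 50
15 6 7 18 11 → sum 57
6 7 18 11 19 → sum 61
7 18 11 19 1 → sum 56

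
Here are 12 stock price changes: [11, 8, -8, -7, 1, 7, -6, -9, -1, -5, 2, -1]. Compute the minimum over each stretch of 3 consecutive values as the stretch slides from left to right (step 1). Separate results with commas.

-8, -8, -8, -7, -6, -9, -9, -9, -5, -5

Sliding a size-3 window across the 12 values:
11 8 -8 → min -8
8 -8 -7 → min -8
-8 -7 1 → min -8
-7 1 7 → min -7
1 7 -6 → min -6
7 -6 -9 → min -9
-6 -9 -1 → min -9
-9 -1 -5 → min -9
-1 -5 2 → min -5
-5 2 -1 → min -5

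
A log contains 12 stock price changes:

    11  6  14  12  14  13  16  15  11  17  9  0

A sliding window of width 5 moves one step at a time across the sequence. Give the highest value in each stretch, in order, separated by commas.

Sliding a size-5 window across the 12 values:
[11, 6, 14, 12, 14] → max 14
[6, 14, 12, 14, 13] → max 14
[14, 12, 14, 13, 16] → max 16
[12, 14, 13, 16, 15] → max 16
[14, 13, 16, 15, 11] → max 16
[13, 16, 15, 11, 17] → max 17
[16, 15, 11, 17, 9] → max 17
[15, 11, 17, 9, 0] → max 17

14, 14, 16, 16, 16, 17, 17, 17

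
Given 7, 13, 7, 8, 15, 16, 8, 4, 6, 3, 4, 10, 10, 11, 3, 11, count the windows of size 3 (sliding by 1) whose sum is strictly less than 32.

(7, 13, 7) → sum 27  < 32 ✓
(13, 7, 8) → sum 28  < 32 ✓
(7, 8, 15) → sum 30  < 32 ✓
(8, 15, 16) → sum 39
(15, 16, 8) → sum 39
(16, 8, 4) → sum 28  < 32 ✓
(8, 4, 6) → sum 18  < 32 ✓
(4, 6, 3) → sum 13  < 32 ✓
(6, 3, 4) → sum 13  < 32 ✓
(3, 4, 10) → sum 17  < 32 ✓
(4, 10, 10) → sum 24  < 32 ✓
(10, 10, 11) → sum 31  < 32 ✓
(10, 11, 3) → sum 24  < 32 ✓
(11, 3, 11) → sum 25  < 32 ✓
12 windows satisfy the condition.

12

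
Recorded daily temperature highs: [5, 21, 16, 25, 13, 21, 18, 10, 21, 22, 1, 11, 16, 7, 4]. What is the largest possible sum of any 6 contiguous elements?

114

Window sums for each of the 10 positions:
5 21 16 25 13 21 → sum 101
21 16 25 13 21 18 → sum 114
16 25 13 21 18 10 → sum 103
25 13 21 18 10 21 → sum 108
13 21 18 10 21 22 → sum 105
21 18 10 21 22 1 → sum 93
18 10 21 22 1 11 → sum 83
10 21 22 1 11 16 → sum 81
21 22 1 11 16 7 → sum 78
22 1 11 16 7 4 → sum 61
Largest of these is 114.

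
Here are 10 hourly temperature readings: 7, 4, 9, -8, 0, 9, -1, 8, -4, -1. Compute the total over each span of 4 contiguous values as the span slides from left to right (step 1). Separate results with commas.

12, 5, 10, 0, 16, 12, 2

[7, 4, 9, -8] → sum 12
[4, 9, -8, 0] → sum 5
[9, -8, 0, 9] → sum 10
[-8, 0, 9, -1] → sum 0
[0, 9, -1, 8] → sum 16
[9, -1, 8, -4] → sum 12
[-1, 8, -4, -1] → sum 2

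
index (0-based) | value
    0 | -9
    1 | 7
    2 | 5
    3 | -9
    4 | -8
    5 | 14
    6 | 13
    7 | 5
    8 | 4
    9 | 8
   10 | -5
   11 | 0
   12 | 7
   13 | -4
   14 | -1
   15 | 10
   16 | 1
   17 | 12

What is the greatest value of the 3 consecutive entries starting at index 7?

8

Elements at indices 7..9: 5, 4, 8
max(5, 4, 8) = 8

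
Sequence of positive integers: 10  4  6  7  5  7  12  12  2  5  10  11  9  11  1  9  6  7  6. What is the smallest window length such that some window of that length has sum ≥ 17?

2

Extend right; whenever the sum reaches 17, record the length and shrink from the left:
add 10: running sum 10 < 17
add 4: running sum 14 < 17
end 2: [10, 4, 6] sum 20, len 3
end 3: [4, 6, 7] sum 17, len 3
end 4: [6, 7, 5] sum 18, len 3
end 5: [7, 5, 7] sum 19, len 3
end 6: [7, 12] sum 19, len 2
end 7: [12, 12] sum 24, len 2
end 8: [12, 12, 2] sum 26, len 3
end 9: [12, 2, 5] sum 19, len 3
end 10: [2, 5, 10] sum 17, len 3
end 11: [10, 11] sum 21, len 2
end 12: [11, 9] sum 20, len 2
end 13: [9, 11] sum 20, len 2
end 14: [9, 11, 1] sum 21, len 3
end 15: [11, 1, 9] sum 21, len 3
end 16: [11, 1, 9, 6] sum 27, len 4
end 17: [9, 6, 7] sum 22, len 3
end 18: [6, 7, 6] sum 19, len 3
Shortest qualifying length: 2.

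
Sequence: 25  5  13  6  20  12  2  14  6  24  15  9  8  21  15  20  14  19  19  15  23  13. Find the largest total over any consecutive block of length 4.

76

(25, 5, 13, 6) → sum 49
(5, 13, 6, 20) → sum 44
(13, 6, 20, 12) → sum 51
(6, 20, 12, 2) → sum 40
(20, 12, 2, 14) → sum 48
(12, 2, 14, 6) → sum 34
(2, 14, 6, 24) → sum 46
(14, 6, 24, 15) → sum 59
(6, 24, 15, 9) → sum 54
(24, 15, 9, 8) → sum 56
(15, 9, 8, 21) → sum 53
(9, 8, 21, 15) → sum 53
(8, 21, 15, 20) → sum 64
(21, 15, 20, 14) → sum 70
(15, 20, 14, 19) → sum 68
(20, 14, 19, 19) → sum 72
(14, 19, 19, 15) → sum 67
(19, 19, 15, 23) → sum 76
(19, 15, 23, 13) → sum 70
Largest of these is 76.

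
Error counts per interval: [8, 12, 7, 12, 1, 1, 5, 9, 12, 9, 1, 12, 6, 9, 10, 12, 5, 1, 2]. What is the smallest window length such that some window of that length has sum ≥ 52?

add 8: running sum 8 < 52
add 12: running sum 20 < 52
add 7: running sum 27 < 52
add 12: running sum 39 < 52
add 1: running sum 40 < 52
add 1: running sum 41 < 52
add 5: running sum 46 < 52
add 9: shortest ending here [8, 12, 7, 12, 1, 1, 5, 9] sum 55, len 8
add 12: shortest ending here [12, 7, 12, 1, 1, 5, 9, 12] sum 59, len 8
add 9: shortest ending here [7, 12, 1, 1, 5, 9, 12, 9] sum 56, len 8
add 1: shortest ending here [7, 12, 1, 1, 5, 9, 12, 9, 1] sum 57, len 9
add 12: shortest ending here [12, 1, 1, 5, 9, 12, 9, 1, 12] sum 62, len 9
add 6: shortest ending here [5, 9, 12, 9, 1, 12, 6] sum 54, len 7
add 9: shortest ending here [9, 12, 9, 1, 12, 6, 9] sum 58, len 7
add 10: shortest ending here [12, 9, 1, 12, 6, 9, 10] sum 59, len 7
add 12: shortest ending here [9, 1, 12, 6, 9, 10, 12] sum 59, len 7
add 5: shortest ending here [12, 6, 9, 10, 12, 5] sum 54, len 6
add 1: shortest ending here [12, 6, 9, 10, 12, 5, 1] sum 55, len 7
add 2: shortest ending here [12, 6, 9, 10, 12, 5, 1, 2] sum 57, len 8
Shortest qualifying length: 6.

6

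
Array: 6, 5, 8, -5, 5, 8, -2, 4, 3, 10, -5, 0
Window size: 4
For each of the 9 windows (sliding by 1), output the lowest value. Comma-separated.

(6, 5, 8, -5) → min -5
(5, 8, -5, 5) → min -5
(8, -5, 5, 8) → min -5
(-5, 5, 8, -2) → min -5
(5, 8, -2, 4) → min -2
(8, -2, 4, 3) → min -2
(-2, 4, 3, 10) → min -2
(4, 3, 10, -5) → min -5
(3, 10, -5, 0) → min -5

-5, -5, -5, -5, -2, -2, -2, -5, -5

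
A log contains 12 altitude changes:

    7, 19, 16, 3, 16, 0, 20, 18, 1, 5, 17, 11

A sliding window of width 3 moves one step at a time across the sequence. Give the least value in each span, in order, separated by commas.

7, 3, 3, 0, 0, 0, 1, 1, 1, 5

(7, 19, 16) → min 7
(19, 16, 3) → min 3
(16, 3, 16) → min 3
(3, 16, 0) → min 0
(16, 0, 20) → min 0
(0, 20, 18) → min 0
(20, 18, 1) → min 1
(18, 1, 5) → min 1
(1, 5, 17) → min 1
(5, 17, 11) → min 5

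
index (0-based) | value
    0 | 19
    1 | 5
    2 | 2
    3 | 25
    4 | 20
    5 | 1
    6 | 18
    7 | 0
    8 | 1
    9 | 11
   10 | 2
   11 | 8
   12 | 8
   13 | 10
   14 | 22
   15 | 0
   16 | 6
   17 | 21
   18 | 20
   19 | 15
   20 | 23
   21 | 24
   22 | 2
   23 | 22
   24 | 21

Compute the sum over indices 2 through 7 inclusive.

Elements at indices 2..7: 2, 25, 20, 1, 18, 0
sum(2, 25, 20, 1, 18, 0) = 66

66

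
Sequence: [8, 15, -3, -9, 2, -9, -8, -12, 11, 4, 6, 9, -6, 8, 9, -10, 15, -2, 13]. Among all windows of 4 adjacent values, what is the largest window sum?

30

Each size-4 window and its sum:
(8, 15, -3, -9) → sum 11
(15, -3, -9, 2) → sum 5
(-3, -9, 2, -9) → sum -19
(-9, 2, -9, -8) → sum -24
(2, -9, -8, -12) → sum -27
(-9, -8, -12, 11) → sum -18
(-8, -12, 11, 4) → sum -5
(-12, 11, 4, 6) → sum 9
(11, 4, 6, 9) → sum 30
(4, 6, 9, -6) → sum 13
(6, 9, -6, 8) → sum 17
(9, -6, 8, 9) → sum 20
(-6, 8, 9, -10) → sum 1
(8, 9, -10, 15) → sum 22
(9, -10, 15, -2) → sum 12
(-10, 15, -2, 13) → sum 16
Largest of these is 30.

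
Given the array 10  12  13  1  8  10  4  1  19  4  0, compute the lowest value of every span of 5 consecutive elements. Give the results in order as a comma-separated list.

Sliding a size-5 window across the 11 values:
10 12 13 1 8 → min 1
12 13 1 8 10 → min 1
13 1 8 10 4 → min 1
1 8 10 4 1 → min 1
8 10 4 1 19 → min 1
10 4 1 19 4 → min 1
4 1 19 4 0 → min 0

1, 1, 1, 1, 1, 1, 0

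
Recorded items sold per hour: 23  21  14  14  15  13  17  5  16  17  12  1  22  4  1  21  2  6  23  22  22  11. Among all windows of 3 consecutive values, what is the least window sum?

Window sums for each of the 20 positions:
23 21 14 → sum 58
21 14 14 → sum 49
14 14 15 → sum 43
14 15 13 → sum 42
15 13 17 → sum 45
13 17 5 → sum 35
17 5 16 → sum 38
5 16 17 → sum 38
16 17 12 → sum 45
17 12 1 → sum 30
12 1 22 → sum 35
1 22 4 → sum 27
22 4 1 → sum 27
4 1 21 → sum 26
1 21 2 → sum 24
21 2 6 → sum 29
2 6 23 → sum 31
6 23 22 → sum 51
23 22 22 → sum 67
22 22 11 → sum 55
Least of these is 24.

24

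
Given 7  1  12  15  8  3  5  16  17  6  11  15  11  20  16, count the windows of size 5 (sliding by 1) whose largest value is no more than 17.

[7, 1, 12, 15, 8] → max 15  ≤ 17 ✓
[1, 12, 15, 8, 3] → max 15  ≤ 17 ✓
[12, 15, 8, 3, 5] → max 15  ≤ 17 ✓
[15, 8, 3, 5, 16] → max 16  ≤ 17 ✓
[8, 3, 5, 16, 17] → max 17  ≤ 17 ✓
[3, 5, 16, 17, 6] → max 17  ≤ 17 ✓
[5, 16, 17, 6, 11] → max 17  ≤ 17 ✓
[16, 17, 6, 11, 15] → max 17  ≤ 17 ✓
[17, 6, 11, 15, 11] → max 17  ≤ 17 ✓
[6, 11, 15, 11, 20] → max 20
[11, 15, 11, 20, 16] → max 20
9 windows satisfy the condition.

9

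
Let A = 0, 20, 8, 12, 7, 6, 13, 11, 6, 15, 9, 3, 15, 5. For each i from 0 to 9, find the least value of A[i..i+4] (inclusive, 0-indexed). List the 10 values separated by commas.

Sliding a size-5 window across the 14 values:
[0, 20, 8, 12, 7] → min 0
[20, 8, 12, 7, 6] → min 6
[8, 12, 7, 6, 13] → min 6
[12, 7, 6, 13, 11] → min 6
[7, 6, 13, 11, 6] → min 6
[6, 13, 11, 6, 15] → min 6
[13, 11, 6, 15, 9] → min 6
[11, 6, 15, 9, 3] → min 3
[6, 15, 9, 3, 15] → min 3
[15, 9, 3, 15, 5] → min 3

0, 6, 6, 6, 6, 6, 6, 3, 3, 3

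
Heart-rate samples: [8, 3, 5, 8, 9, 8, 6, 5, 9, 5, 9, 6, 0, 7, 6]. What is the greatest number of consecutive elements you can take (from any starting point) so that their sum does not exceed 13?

Extend to the right; shrink from the left whenever the sum exceeds 13:
add 8: [8] sum 8, len 1
add 3: [8, 3] sum 11, len 2
add 5: [3, 5] sum 8, len 2
add 8: [5, 8] sum 13, len 2
add 9: [9] sum 9, len 1
add 8: [8] sum 8, len 1
add 6: [6] sum 6, len 1
add 5: [6, 5] sum 11, len 2
add 9: [9] sum 9, len 1
add 5: [5] sum 5, len 1
add 9: [9] sum 9, len 1
add 6: [6] sum 6, len 1
add 0: [6, 0] sum 6, len 2
add 7: [6, 0, 7] sum 13, len 3
add 6: [0, 7, 6] sum 13, len 3
Longest length seen: 3.

3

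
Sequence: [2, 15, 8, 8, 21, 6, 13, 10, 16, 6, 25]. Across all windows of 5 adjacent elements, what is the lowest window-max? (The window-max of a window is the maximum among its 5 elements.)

[2, 15, 8, 8, 21] → max 21
[15, 8, 8, 21, 6] → max 21
[8, 8, 21, 6, 13] → max 21
[8, 21, 6, 13, 10] → max 21
[21, 6, 13, 10, 16] → max 21
[6, 13, 10, 16, 6] → max 16
[13, 10, 16, 6, 25] → max 25
Lowest of these is 16.

16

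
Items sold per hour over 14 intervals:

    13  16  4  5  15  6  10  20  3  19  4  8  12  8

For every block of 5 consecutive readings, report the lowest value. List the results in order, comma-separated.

[13, 16, 4, 5, 15] → min 4
[16, 4, 5, 15, 6] → min 4
[4, 5, 15, 6, 10] → min 4
[5, 15, 6, 10, 20] → min 5
[15, 6, 10, 20, 3] → min 3
[6, 10, 20, 3, 19] → min 3
[10, 20, 3, 19, 4] → min 3
[20, 3, 19, 4, 8] → min 3
[3, 19, 4, 8, 12] → min 3
[19, 4, 8, 12, 8] → min 4

4, 4, 4, 5, 3, 3, 3, 3, 3, 4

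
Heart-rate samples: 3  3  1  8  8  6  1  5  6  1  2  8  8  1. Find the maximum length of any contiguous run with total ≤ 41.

→ 3: sum 3, len 1
→ 3: sum 6, len 2
→ 1: sum 7, len 3
→ 8: sum 15, len 4
→ 8: sum 23, len 5
→ 6: sum 29, len 6
→ 1: sum 30, len 7
→ 5: sum 35, len 8
→ 6: sum 41, len 9
→ 1 (dropped 3): sum 39, len 9
→ 2: sum 41, len 10
→ 8 (dropped 3, 1, 8): sum 37, len 8
→ 8 (dropped 8): sum 37, len 8
→ 1: sum 38, len 9
Longest length seen: 10.

10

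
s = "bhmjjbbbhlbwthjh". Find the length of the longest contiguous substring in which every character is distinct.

6

[b] len 1
[b, h] len 2
[b, h, m] len 3
[b, h, m, j] len 4
[j] len 1
[j, b] len 2
[b] len 1
[b] len 1
[b, h] len 2
[b, h, l] len 3
[h, l, b] len 3
[h, l, b, w] len 4
[h, l, b, w, t] len 5
[l, b, w, t, h] len 5
[l, b, w, t, h, j] len 6
[j, h] len 2
Longest all-distinct length: 6.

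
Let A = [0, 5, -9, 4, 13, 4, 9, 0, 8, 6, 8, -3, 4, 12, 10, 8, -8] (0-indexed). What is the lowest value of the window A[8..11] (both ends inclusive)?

-3

Elements at indices 8..11: 8, 6, 8, -3
min(8, 6, 8, -3) = -3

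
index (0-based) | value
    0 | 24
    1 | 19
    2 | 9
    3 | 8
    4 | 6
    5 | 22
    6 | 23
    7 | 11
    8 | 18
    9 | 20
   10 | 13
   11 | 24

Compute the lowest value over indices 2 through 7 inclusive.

Elements at indices 2..7: 9, 8, 6, 22, 23, 11
min(9, 8, 6, 22, 23, 11) = 6

6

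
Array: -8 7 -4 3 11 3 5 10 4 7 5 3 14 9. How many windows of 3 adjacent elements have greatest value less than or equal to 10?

-8 7 -4 → max 7  ≤ 10 ✓
7 -4 3 → max 7  ≤ 10 ✓
-4 3 11 → max 11
3 11 3 → max 11
11 3 5 → max 11
3 5 10 → max 10  ≤ 10 ✓
5 10 4 → max 10  ≤ 10 ✓
10 4 7 → max 10  ≤ 10 ✓
4 7 5 → max 7  ≤ 10 ✓
7 5 3 → max 7  ≤ 10 ✓
5 3 14 → max 14
3 14 9 → max 14
7 windows satisfy the condition.

7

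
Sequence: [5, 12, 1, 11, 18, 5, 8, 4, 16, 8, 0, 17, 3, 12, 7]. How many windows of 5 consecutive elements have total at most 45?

(5, 12, 1, 11, 18) → sum 47
(12, 1, 11, 18, 5) → sum 47
(1, 11, 18, 5, 8) → sum 43  ≤ 45 ✓
(11, 18, 5, 8, 4) → sum 46
(18, 5, 8, 4, 16) → sum 51
(5, 8, 4, 16, 8) → sum 41  ≤ 45 ✓
(8, 4, 16, 8, 0) → sum 36  ≤ 45 ✓
(4, 16, 8, 0, 17) → sum 45  ≤ 45 ✓
(16, 8, 0, 17, 3) → sum 44  ≤ 45 ✓
(8, 0, 17, 3, 12) → sum 40  ≤ 45 ✓
(0, 17, 3, 12, 7) → sum 39  ≤ 45 ✓
7 windows satisfy the condition.

7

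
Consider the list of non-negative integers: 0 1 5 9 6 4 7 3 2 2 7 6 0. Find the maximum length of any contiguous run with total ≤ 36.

8

[0] sum 0 len 1
[0, 1] sum 1 len 2
[0, 1, 5] sum 6 len 3
[0, 1, 5, 9] sum 15 len 4
[0, 1, 5, 9, 6] sum 21 len 5
[0, 1, 5, 9, 6, 4] sum 25 len 6
[0, 1, 5, 9, 6, 4, 7] sum 32 len 7
[0, 1, 5, 9, 6, 4, 7, 3] sum 35 len 8
[5, 9, 6, 4, 7, 3, 2] sum 36 len 7
[9, 6, 4, 7, 3, 2, 2] sum 33 len 7
[6, 4, 7, 3, 2, 2, 7] sum 31 len 7
[4, 7, 3, 2, 2, 7, 6] sum 31 len 7
[4, 7, 3, 2, 2, 7, 6, 0] sum 31 len 8
Longest length seen: 8.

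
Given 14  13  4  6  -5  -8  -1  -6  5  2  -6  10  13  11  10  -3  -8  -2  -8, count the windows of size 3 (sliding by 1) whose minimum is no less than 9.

14 13 4 → min 4
13 4 6 → min 4
4 6 -5 → min -5
6 -5 -8 → min -8
-5 -8 -1 → min -8
-8 -1 -6 → min -8
-1 -6 5 → min -6
-6 5 2 → min -6
5 2 -6 → min -6
2 -6 10 → min -6
-6 10 13 → min -6
10 13 11 → min 10  ≥ 9 ✓
13 11 10 → min 10  ≥ 9 ✓
11 10 -3 → min -3
10 -3 -8 → min -8
-3 -8 -2 → min -8
-8 -2 -8 → min -8
2 windows satisfy the condition.

2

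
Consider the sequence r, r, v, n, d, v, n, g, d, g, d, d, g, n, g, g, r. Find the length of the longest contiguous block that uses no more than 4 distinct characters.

14

Extend right; when distinct count exceeds 4, shrink from the left:
add r: window [r] (1 distinct), len 1
add r: window [r, r] (1 distinct), len 2
add v: window [r, r, v] (2 distinct), len 3
add n: window [r, r, v, n] (3 distinct), len 4
add d: window [r, r, v, n, d] (4 distinct), len 5
add v: window [r, r, v, n, d, v] (4 distinct), len 6
add n: window [r, r, v, n, d, v, n] (4 distinct), len 7
add g: window [v, n, d, v, n, g] (4 distinct), len 6
add d: window [v, n, d, v, n, g, d] (4 distinct), len 7
add g: window [v, n, d, v, n, g, d, g] (4 distinct), len 8
add d: window [v, n, d, v, n, g, d, g, d] (4 distinct), len 9
add d: window [v, n, d, v, n, g, d, g, d, d] (4 distinct), len 10
add g: window [v, n, d, v, n, g, d, g, d, d, g] (4 distinct), len 11
add n: window [v, n, d, v, n, g, d, g, d, d, g, n] (4 distinct), len 12
add g: window [v, n, d, v, n, g, d, g, d, d, g, n, g] (4 distinct), len 13
add g: window [v, n, d, v, n, g, d, g, d, d, g, n, g, g] (4 distinct), len 14
add r: window [n, g, d, g, d, d, g, n, g, g, r] (4 distinct), len 11
Longest length with ≤4 distinct: 14.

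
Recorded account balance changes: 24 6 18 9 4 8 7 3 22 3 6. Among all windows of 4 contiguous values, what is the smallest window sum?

Each size-4 window and its sum:
(24, 6, 18, 9) → sum 57
(6, 18, 9, 4) → sum 37
(18, 9, 4, 8) → sum 39
(9, 4, 8, 7) → sum 28
(4, 8, 7, 3) → sum 22
(8, 7, 3, 22) → sum 40
(7, 3, 22, 3) → sum 35
(3, 22, 3, 6) → sum 34
Smallest of these is 22.

22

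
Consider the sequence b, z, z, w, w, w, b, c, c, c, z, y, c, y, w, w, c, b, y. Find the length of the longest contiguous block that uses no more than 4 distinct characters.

11

[b] 1 distinct, len 1
[b, z] 2 distinct, len 2
[b, z, z] 2 distinct, len 3
[b, z, z, w] 3 distinct, len 4
[b, z, z, w, w] 3 distinct, len 5
[b, z, z, w, w, w] 3 distinct, len 6
[b, z, z, w, w, w, b] 3 distinct, len 7
[b, z, z, w, w, w, b, c] 4 distinct, len 8
[b, z, z, w, w, w, b, c, c] 4 distinct, len 9
[b, z, z, w, w, w, b, c, c, c] 4 distinct, len 10
[b, z, z, w, w, w, b, c, c, c, z] 4 distinct, len 11
[b, c, c, c, z, y] 4 distinct, len 6
[b, c, c, c, z, y, c] 4 distinct, len 7
[b, c, c, c, z, y, c, y] 4 distinct, len 8
[c, c, c, z, y, c, y, w] 4 distinct, len 8
[c, c, c, z, y, c, y, w, w] 4 distinct, len 9
[c, c, c, z, y, c, y, w, w, c] 4 distinct, len 10
[y, c, y, w, w, c, b] 4 distinct, len 7
[y, c, y, w, w, c, b, y] 4 distinct, len 8
Longest length with ≤4 distinct: 11.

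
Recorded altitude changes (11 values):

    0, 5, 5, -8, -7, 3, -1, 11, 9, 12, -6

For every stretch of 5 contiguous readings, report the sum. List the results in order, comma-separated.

[0, 5, 5, -8, -7] → sum -5
[5, 5, -8, -7, 3] → sum -2
[5, -8, -7, 3, -1] → sum -8
[-8, -7, 3, -1, 11] → sum -2
[-7, 3, -1, 11, 9] → sum 15
[3, -1, 11, 9, 12] → sum 34
[-1, 11, 9, 12, -6] → sum 25

-5, -2, -8, -2, 15, 34, 25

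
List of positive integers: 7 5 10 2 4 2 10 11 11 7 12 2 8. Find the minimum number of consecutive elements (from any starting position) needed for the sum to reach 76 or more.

add 7: running sum 7 < 76
add 5: running sum 12 < 76
add 10: running sum 22 < 76
add 2: running sum 24 < 76
add 4: running sum 28 < 76
add 2: running sum 30 < 76
add 10: running sum 40 < 76
add 11: running sum 51 < 76
add 11: running sum 62 < 76
add 7: running sum 69 < 76
add 12: shortest ending here [7, 5, 10, 2, 4, 2, 10, 11, 11, 7, 12] sum 81, len 11
add 2: shortest ending here [5, 10, 2, 4, 2, 10, 11, 11, 7, 12, 2] sum 76, len 11
add 8: shortest ending here [10, 2, 4, 2, 10, 11, 11, 7, 12, 2, 8] sum 79, len 11
Shortest qualifying length: 11.

11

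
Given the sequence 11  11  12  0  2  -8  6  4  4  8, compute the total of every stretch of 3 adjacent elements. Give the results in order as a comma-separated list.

34, 23, 14, -6, 0, 2, 14, 16

(11, 11, 12) → sum 34
(11, 12, 0) → sum 23
(12, 0, 2) → sum 14
(0, 2, -8) → sum -6
(2, -8, 6) → sum 0
(-8, 6, 4) → sum 2
(6, 4, 4) → sum 14
(4, 4, 8) → sum 16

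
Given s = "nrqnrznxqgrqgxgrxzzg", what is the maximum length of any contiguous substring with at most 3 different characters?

Extend right; when distinct count exceeds 3, shrink from the left:
add n: window [n] (1 distinct), len 1
add r: window [n, r] (2 distinct), len 2
add q: window [n, r, q] (3 distinct), len 3
add n: window [n, r, q, n] (3 distinct), len 4
add r: window [n, r, q, n, r] (3 distinct), len 5
add z: window [n, r, z] (3 distinct), len 3
add n: window [n, r, z, n] (3 distinct), len 4
add x: window [z, n, x] (3 distinct), len 3
add q: window [n, x, q] (3 distinct), len 3
add g: window [x, q, g] (3 distinct), len 3
add r: window [q, g, r] (3 distinct), len 3
add q: window [q, g, r, q] (3 distinct), len 4
add g: window [q, g, r, q, g] (3 distinct), len 5
add x: window [q, g, x] (3 distinct), len 3
add g: window [q, g, x, g] (3 distinct), len 4
add r: window [g, x, g, r] (3 distinct), len 4
add x: window [g, x, g, r, x] (3 distinct), len 5
add z: window [r, x, z] (3 distinct), len 3
add z: window [r, x, z, z] (3 distinct), len 4
add g: window [x, z, z, g] (3 distinct), len 4
Longest length with ≤3 distinct: 5.

5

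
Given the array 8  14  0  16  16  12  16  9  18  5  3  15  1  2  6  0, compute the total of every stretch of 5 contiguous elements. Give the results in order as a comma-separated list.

8 14 0 16 16 → sum 54
14 0 16 16 12 → sum 58
0 16 16 12 16 → sum 60
16 16 12 16 9 → sum 69
16 12 16 9 18 → sum 71
12 16 9 18 5 → sum 60
16 9 18 5 3 → sum 51
9 18 5 3 15 → sum 50
18 5 3 15 1 → sum 42
5 3 15 1 2 → sum 26
3 15 1 2 6 → sum 27
15 1 2 6 0 → sum 24

54, 58, 60, 69, 71, 60, 51, 50, 42, 26, 27, 24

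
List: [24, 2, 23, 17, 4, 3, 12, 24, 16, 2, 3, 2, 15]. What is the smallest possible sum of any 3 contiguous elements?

24 2 23 → sum 49
2 23 17 → sum 42
23 17 4 → sum 44
17 4 3 → sum 24
4 3 12 → sum 19
3 12 24 → sum 39
12 24 16 → sum 52
24 16 2 → sum 42
16 2 3 → sum 21
2 3 2 → sum 7
3 2 15 → sum 20
Smallest of these is 7.

7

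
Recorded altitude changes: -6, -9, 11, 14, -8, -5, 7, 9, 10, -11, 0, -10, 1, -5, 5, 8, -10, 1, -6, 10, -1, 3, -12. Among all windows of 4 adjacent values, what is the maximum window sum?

21

Each size-4 window and its sum:
[-6, -9, 11, 14] → sum 10
[-9, 11, 14, -8] → sum 8
[11, 14, -8, -5] → sum 12
[14, -8, -5, 7] → sum 8
[-8, -5, 7, 9] → sum 3
[-5, 7, 9, 10] → sum 21
[7, 9, 10, -11] → sum 15
[9, 10, -11, 0] → sum 8
[10, -11, 0, -10] → sum -11
[-11, 0, -10, 1] → sum -20
[0, -10, 1, -5] → sum -14
[-10, 1, -5, 5] → sum -9
[1, -5, 5, 8] → sum 9
[-5, 5, 8, -10] → sum -2
[5, 8, -10, 1] → sum 4
[8, -10, 1, -6] → sum -7
[-10, 1, -6, 10] → sum -5
[1, -6, 10, -1] → sum 4
[-6, 10, -1, 3] → sum 6
[10, -1, 3, -12] → sum 0
Maximum of these is 21.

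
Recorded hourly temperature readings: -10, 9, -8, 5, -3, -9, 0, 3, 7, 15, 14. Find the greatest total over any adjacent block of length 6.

[-10, 9, -8, 5, -3, -9] → sum -16
[9, -8, 5, -3, -9, 0] → sum -6
[-8, 5, -3, -9, 0, 3] → sum -12
[5, -3, -9, 0, 3, 7] → sum 3
[-3, -9, 0, 3, 7, 15] → sum 13
[-9, 0, 3, 7, 15, 14] → sum 30
Greatest of these is 30.

30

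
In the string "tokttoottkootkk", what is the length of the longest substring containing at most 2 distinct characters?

[t] 1 distinct, len 1
[t, o] 2 distinct, len 2
[o, k] 2 distinct, len 2
[k, t] 2 distinct, len 2
[k, t, t] 2 distinct, len 3
[t, t, o] 2 distinct, len 3
[t, t, o, o] 2 distinct, len 4
[t, t, o, o, t] 2 distinct, len 5
[t, t, o, o, t, t] 2 distinct, len 6
[t, t, k] 2 distinct, len 3
[k, o] 2 distinct, len 2
[k, o, o] 2 distinct, len 3
[o, o, t] 2 distinct, len 3
[t, k] 2 distinct, len 2
[t, k, k] 2 distinct, len 3
Longest length with ≤2 distinct: 6.

6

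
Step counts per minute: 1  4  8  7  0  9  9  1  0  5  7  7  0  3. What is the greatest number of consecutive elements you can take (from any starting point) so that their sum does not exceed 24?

7

→ 1: sum 1, len 1
→ 4: sum 5, len 2
→ 8: sum 13, len 3
→ 7: sum 20, len 4
→ 0: sum 20, len 5
→ 9 (dropped 1, 4): sum 24, len 4
→ 9 (dropped 8, 7): sum 18, len 3
→ 1: sum 19, len 4
→ 0: sum 19, len 5
→ 5: sum 24, len 6
→ 7 (dropped 0, 9): sum 22, len 5
→ 7 (dropped 9): sum 20, len 5
→ 0: sum 20, len 6
→ 3: sum 23, len 7
Longest length seen: 7.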